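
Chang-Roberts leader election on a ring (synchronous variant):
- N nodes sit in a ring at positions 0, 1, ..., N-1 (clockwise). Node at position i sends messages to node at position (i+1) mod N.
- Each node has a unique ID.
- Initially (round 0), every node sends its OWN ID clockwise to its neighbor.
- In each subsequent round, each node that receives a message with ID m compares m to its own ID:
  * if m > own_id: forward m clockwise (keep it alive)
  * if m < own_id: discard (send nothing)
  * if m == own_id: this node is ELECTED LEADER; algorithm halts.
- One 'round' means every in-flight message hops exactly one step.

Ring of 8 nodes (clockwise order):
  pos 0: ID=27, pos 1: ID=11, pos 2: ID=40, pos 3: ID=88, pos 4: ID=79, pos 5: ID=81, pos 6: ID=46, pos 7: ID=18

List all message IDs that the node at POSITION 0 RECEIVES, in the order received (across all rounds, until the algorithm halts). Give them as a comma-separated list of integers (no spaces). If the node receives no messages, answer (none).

Round 1: pos1(id11) recv 27: fwd; pos2(id40) recv 11: drop; pos3(id88) recv 40: drop; pos4(id79) recv 88: fwd; pos5(id81) recv 79: drop; pos6(id46) recv 81: fwd; pos7(id18) recv 46: fwd; pos0(id27) recv 18: drop
Round 2: pos2(id40) recv 27: drop; pos5(id81) recv 88: fwd; pos7(id18) recv 81: fwd; pos0(id27) recv 46: fwd
Round 3: pos6(id46) recv 88: fwd; pos0(id27) recv 81: fwd; pos1(id11) recv 46: fwd
Round 4: pos7(id18) recv 88: fwd; pos1(id11) recv 81: fwd; pos2(id40) recv 46: fwd
Round 5: pos0(id27) recv 88: fwd; pos2(id40) recv 81: fwd; pos3(id88) recv 46: drop
Round 6: pos1(id11) recv 88: fwd; pos3(id88) recv 81: drop
Round 7: pos2(id40) recv 88: fwd
Round 8: pos3(id88) recv 88: ELECTED

Answer: 18,46,81,88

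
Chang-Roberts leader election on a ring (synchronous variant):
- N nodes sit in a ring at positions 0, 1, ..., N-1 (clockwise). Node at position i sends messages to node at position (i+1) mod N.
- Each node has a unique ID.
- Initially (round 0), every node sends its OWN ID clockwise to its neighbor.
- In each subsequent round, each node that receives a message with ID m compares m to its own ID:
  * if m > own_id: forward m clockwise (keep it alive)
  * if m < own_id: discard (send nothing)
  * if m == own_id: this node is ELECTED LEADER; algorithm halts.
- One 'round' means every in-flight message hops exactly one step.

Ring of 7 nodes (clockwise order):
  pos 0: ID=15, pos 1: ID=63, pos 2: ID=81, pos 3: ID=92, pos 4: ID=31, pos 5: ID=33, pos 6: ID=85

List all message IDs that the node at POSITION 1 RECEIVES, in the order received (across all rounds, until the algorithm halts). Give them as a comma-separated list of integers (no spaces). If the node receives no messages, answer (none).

Answer: 15,85,92

Derivation:
Round 1: pos1(id63) recv 15: drop; pos2(id81) recv 63: drop; pos3(id92) recv 81: drop; pos4(id31) recv 92: fwd; pos5(id33) recv 31: drop; pos6(id85) recv 33: drop; pos0(id15) recv 85: fwd
Round 2: pos5(id33) recv 92: fwd; pos1(id63) recv 85: fwd
Round 3: pos6(id85) recv 92: fwd; pos2(id81) recv 85: fwd
Round 4: pos0(id15) recv 92: fwd; pos3(id92) recv 85: drop
Round 5: pos1(id63) recv 92: fwd
Round 6: pos2(id81) recv 92: fwd
Round 7: pos3(id92) recv 92: ELECTED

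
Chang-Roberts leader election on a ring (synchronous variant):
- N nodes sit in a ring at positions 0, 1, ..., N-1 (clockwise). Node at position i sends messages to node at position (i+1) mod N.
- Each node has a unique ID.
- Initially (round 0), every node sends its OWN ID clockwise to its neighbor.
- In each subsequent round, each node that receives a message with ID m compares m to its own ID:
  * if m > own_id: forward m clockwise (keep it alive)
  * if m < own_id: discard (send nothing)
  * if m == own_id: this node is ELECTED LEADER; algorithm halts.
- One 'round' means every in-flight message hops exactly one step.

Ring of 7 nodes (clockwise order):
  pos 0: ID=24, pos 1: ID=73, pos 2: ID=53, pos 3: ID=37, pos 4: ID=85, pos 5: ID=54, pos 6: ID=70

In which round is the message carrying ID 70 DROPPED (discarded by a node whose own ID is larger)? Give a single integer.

Answer: 2

Derivation:
Round 1: pos1(id73) recv 24: drop; pos2(id53) recv 73: fwd; pos3(id37) recv 53: fwd; pos4(id85) recv 37: drop; pos5(id54) recv 85: fwd; pos6(id70) recv 54: drop; pos0(id24) recv 70: fwd
Round 2: pos3(id37) recv 73: fwd; pos4(id85) recv 53: drop; pos6(id70) recv 85: fwd; pos1(id73) recv 70: drop
Round 3: pos4(id85) recv 73: drop; pos0(id24) recv 85: fwd
Round 4: pos1(id73) recv 85: fwd
Round 5: pos2(id53) recv 85: fwd
Round 6: pos3(id37) recv 85: fwd
Round 7: pos4(id85) recv 85: ELECTED
Message ID 70 originates at pos 6; dropped at pos 1 in round 2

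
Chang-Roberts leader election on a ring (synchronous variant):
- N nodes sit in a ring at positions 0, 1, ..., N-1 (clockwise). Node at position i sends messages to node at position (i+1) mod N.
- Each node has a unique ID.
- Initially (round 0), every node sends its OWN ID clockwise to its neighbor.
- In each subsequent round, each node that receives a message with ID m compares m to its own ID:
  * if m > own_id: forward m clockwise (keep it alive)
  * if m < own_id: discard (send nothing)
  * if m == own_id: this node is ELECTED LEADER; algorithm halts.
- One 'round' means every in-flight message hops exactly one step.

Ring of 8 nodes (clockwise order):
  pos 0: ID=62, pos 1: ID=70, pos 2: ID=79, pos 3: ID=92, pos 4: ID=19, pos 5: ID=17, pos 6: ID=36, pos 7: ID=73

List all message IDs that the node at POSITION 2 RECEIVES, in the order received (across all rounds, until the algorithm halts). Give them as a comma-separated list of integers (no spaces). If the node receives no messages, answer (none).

Answer: 70,73,92

Derivation:
Round 1: pos1(id70) recv 62: drop; pos2(id79) recv 70: drop; pos3(id92) recv 79: drop; pos4(id19) recv 92: fwd; pos5(id17) recv 19: fwd; pos6(id36) recv 17: drop; pos7(id73) recv 36: drop; pos0(id62) recv 73: fwd
Round 2: pos5(id17) recv 92: fwd; pos6(id36) recv 19: drop; pos1(id70) recv 73: fwd
Round 3: pos6(id36) recv 92: fwd; pos2(id79) recv 73: drop
Round 4: pos7(id73) recv 92: fwd
Round 5: pos0(id62) recv 92: fwd
Round 6: pos1(id70) recv 92: fwd
Round 7: pos2(id79) recv 92: fwd
Round 8: pos3(id92) recv 92: ELECTED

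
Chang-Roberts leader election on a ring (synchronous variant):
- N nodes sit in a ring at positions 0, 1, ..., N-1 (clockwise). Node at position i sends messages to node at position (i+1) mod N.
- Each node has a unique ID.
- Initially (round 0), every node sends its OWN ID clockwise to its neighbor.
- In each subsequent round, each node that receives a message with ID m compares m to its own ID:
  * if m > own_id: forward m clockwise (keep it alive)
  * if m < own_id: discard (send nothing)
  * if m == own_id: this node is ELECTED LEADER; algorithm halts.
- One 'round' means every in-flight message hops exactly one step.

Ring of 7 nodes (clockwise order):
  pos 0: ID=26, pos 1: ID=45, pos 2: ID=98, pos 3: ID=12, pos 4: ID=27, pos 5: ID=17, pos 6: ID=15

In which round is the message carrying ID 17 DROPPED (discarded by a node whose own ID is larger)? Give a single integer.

Answer: 2

Derivation:
Round 1: pos1(id45) recv 26: drop; pos2(id98) recv 45: drop; pos3(id12) recv 98: fwd; pos4(id27) recv 12: drop; pos5(id17) recv 27: fwd; pos6(id15) recv 17: fwd; pos0(id26) recv 15: drop
Round 2: pos4(id27) recv 98: fwd; pos6(id15) recv 27: fwd; pos0(id26) recv 17: drop
Round 3: pos5(id17) recv 98: fwd; pos0(id26) recv 27: fwd
Round 4: pos6(id15) recv 98: fwd; pos1(id45) recv 27: drop
Round 5: pos0(id26) recv 98: fwd
Round 6: pos1(id45) recv 98: fwd
Round 7: pos2(id98) recv 98: ELECTED
Message ID 17 originates at pos 5; dropped at pos 0 in round 2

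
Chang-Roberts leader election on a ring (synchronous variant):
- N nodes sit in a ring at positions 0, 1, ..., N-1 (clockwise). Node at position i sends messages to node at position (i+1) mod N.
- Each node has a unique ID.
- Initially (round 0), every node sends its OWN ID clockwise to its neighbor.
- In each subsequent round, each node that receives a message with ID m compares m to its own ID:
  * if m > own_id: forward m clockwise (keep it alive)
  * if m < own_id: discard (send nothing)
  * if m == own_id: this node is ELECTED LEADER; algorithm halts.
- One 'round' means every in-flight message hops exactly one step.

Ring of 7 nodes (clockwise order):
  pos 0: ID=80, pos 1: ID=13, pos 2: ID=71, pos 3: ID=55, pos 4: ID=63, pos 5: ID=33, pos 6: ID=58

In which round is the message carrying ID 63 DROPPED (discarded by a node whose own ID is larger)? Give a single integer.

Answer: 3

Derivation:
Round 1: pos1(id13) recv 80: fwd; pos2(id71) recv 13: drop; pos3(id55) recv 71: fwd; pos4(id63) recv 55: drop; pos5(id33) recv 63: fwd; pos6(id58) recv 33: drop; pos0(id80) recv 58: drop
Round 2: pos2(id71) recv 80: fwd; pos4(id63) recv 71: fwd; pos6(id58) recv 63: fwd
Round 3: pos3(id55) recv 80: fwd; pos5(id33) recv 71: fwd; pos0(id80) recv 63: drop
Round 4: pos4(id63) recv 80: fwd; pos6(id58) recv 71: fwd
Round 5: pos5(id33) recv 80: fwd; pos0(id80) recv 71: drop
Round 6: pos6(id58) recv 80: fwd
Round 7: pos0(id80) recv 80: ELECTED
Message ID 63 originates at pos 4; dropped at pos 0 in round 3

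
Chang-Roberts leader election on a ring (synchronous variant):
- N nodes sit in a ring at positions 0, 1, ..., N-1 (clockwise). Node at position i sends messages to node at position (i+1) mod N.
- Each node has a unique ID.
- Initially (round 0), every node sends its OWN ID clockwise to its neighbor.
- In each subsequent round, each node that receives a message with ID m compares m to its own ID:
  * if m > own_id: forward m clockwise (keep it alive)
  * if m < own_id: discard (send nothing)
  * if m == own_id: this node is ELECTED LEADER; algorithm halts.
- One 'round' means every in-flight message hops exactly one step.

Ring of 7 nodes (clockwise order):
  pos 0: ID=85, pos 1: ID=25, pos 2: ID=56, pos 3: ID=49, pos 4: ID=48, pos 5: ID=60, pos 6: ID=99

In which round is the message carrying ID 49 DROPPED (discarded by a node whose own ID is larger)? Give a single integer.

Answer: 2

Derivation:
Round 1: pos1(id25) recv 85: fwd; pos2(id56) recv 25: drop; pos3(id49) recv 56: fwd; pos4(id48) recv 49: fwd; pos5(id60) recv 48: drop; pos6(id99) recv 60: drop; pos0(id85) recv 99: fwd
Round 2: pos2(id56) recv 85: fwd; pos4(id48) recv 56: fwd; pos5(id60) recv 49: drop; pos1(id25) recv 99: fwd
Round 3: pos3(id49) recv 85: fwd; pos5(id60) recv 56: drop; pos2(id56) recv 99: fwd
Round 4: pos4(id48) recv 85: fwd; pos3(id49) recv 99: fwd
Round 5: pos5(id60) recv 85: fwd; pos4(id48) recv 99: fwd
Round 6: pos6(id99) recv 85: drop; pos5(id60) recv 99: fwd
Round 7: pos6(id99) recv 99: ELECTED
Message ID 49 originates at pos 3; dropped at pos 5 in round 2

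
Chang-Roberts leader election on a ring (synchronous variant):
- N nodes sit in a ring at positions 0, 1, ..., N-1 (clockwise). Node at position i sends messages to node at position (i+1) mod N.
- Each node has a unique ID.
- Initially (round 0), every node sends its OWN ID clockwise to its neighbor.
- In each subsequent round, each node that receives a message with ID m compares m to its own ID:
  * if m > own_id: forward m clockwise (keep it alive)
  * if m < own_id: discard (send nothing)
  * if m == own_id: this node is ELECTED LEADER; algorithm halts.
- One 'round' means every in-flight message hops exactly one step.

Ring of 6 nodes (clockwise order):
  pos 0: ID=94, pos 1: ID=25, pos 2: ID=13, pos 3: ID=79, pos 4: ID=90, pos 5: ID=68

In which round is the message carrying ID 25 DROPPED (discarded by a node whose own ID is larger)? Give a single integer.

Answer: 2

Derivation:
Round 1: pos1(id25) recv 94: fwd; pos2(id13) recv 25: fwd; pos3(id79) recv 13: drop; pos4(id90) recv 79: drop; pos5(id68) recv 90: fwd; pos0(id94) recv 68: drop
Round 2: pos2(id13) recv 94: fwd; pos3(id79) recv 25: drop; pos0(id94) recv 90: drop
Round 3: pos3(id79) recv 94: fwd
Round 4: pos4(id90) recv 94: fwd
Round 5: pos5(id68) recv 94: fwd
Round 6: pos0(id94) recv 94: ELECTED
Message ID 25 originates at pos 1; dropped at pos 3 in round 2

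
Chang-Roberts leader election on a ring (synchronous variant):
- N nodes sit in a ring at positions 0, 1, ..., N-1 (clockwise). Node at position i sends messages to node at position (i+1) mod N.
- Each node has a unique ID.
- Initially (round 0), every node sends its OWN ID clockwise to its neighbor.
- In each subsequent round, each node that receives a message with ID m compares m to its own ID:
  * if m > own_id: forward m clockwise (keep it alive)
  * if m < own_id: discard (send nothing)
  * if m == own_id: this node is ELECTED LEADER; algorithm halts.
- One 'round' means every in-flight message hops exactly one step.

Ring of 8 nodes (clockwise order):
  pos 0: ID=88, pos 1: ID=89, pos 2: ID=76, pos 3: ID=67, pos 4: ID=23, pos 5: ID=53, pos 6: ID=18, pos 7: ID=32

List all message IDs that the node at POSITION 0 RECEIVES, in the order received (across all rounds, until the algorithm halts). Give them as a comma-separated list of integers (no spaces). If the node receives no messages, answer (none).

Round 1: pos1(id89) recv 88: drop; pos2(id76) recv 89: fwd; pos3(id67) recv 76: fwd; pos4(id23) recv 67: fwd; pos5(id53) recv 23: drop; pos6(id18) recv 53: fwd; pos7(id32) recv 18: drop; pos0(id88) recv 32: drop
Round 2: pos3(id67) recv 89: fwd; pos4(id23) recv 76: fwd; pos5(id53) recv 67: fwd; pos7(id32) recv 53: fwd
Round 3: pos4(id23) recv 89: fwd; pos5(id53) recv 76: fwd; pos6(id18) recv 67: fwd; pos0(id88) recv 53: drop
Round 4: pos5(id53) recv 89: fwd; pos6(id18) recv 76: fwd; pos7(id32) recv 67: fwd
Round 5: pos6(id18) recv 89: fwd; pos7(id32) recv 76: fwd; pos0(id88) recv 67: drop
Round 6: pos7(id32) recv 89: fwd; pos0(id88) recv 76: drop
Round 7: pos0(id88) recv 89: fwd
Round 8: pos1(id89) recv 89: ELECTED

Answer: 32,53,67,76,89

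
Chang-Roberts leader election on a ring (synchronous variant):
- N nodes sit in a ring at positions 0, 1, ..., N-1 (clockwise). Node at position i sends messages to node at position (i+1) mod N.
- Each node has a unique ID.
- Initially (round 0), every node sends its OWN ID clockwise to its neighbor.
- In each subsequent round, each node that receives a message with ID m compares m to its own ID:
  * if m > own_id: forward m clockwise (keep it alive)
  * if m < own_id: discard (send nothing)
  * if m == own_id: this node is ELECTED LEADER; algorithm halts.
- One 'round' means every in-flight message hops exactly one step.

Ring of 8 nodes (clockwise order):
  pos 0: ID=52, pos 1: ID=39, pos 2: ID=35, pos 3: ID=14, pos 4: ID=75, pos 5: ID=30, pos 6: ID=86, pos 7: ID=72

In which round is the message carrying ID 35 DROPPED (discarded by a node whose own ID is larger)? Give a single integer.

Round 1: pos1(id39) recv 52: fwd; pos2(id35) recv 39: fwd; pos3(id14) recv 35: fwd; pos4(id75) recv 14: drop; pos5(id30) recv 75: fwd; pos6(id86) recv 30: drop; pos7(id72) recv 86: fwd; pos0(id52) recv 72: fwd
Round 2: pos2(id35) recv 52: fwd; pos3(id14) recv 39: fwd; pos4(id75) recv 35: drop; pos6(id86) recv 75: drop; pos0(id52) recv 86: fwd; pos1(id39) recv 72: fwd
Round 3: pos3(id14) recv 52: fwd; pos4(id75) recv 39: drop; pos1(id39) recv 86: fwd; pos2(id35) recv 72: fwd
Round 4: pos4(id75) recv 52: drop; pos2(id35) recv 86: fwd; pos3(id14) recv 72: fwd
Round 5: pos3(id14) recv 86: fwd; pos4(id75) recv 72: drop
Round 6: pos4(id75) recv 86: fwd
Round 7: pos5(id30) recv 86: fwd
Round 8: pos6(id86) recv 86: ELECTED
Message ID 35 originates at pos 2; dropped at pos 4 in round 2

Answer: 2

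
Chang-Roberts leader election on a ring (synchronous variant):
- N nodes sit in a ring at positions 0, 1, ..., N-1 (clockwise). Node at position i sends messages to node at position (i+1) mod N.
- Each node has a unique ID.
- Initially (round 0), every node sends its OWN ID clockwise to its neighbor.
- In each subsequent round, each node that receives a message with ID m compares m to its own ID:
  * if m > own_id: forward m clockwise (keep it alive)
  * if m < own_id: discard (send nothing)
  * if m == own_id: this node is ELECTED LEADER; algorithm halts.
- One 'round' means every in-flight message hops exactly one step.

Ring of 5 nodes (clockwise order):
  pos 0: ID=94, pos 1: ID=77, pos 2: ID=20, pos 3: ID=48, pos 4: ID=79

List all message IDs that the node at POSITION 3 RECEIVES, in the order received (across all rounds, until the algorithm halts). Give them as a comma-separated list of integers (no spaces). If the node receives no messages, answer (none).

Answer: 20,77,94

Derivation:
Round 1: pos1(id77) recv 94: fwd; pos2(id20) recv 77: fwd; pos3(id48) recv 20: drop; pos4(id79) recv 48: drop; pos0(id94) recv 79: drop
Round 2: pos2(id20) recv 94: fwd; pos3(id48) recv 77: fwd
Round 3: pos3(id48) recv 94: fwd; pos4(id79) recv 77: drop
Round 4: pos4(id79) recv 94: fwd
Round 5: pos0(id94) recv 94: ELECTED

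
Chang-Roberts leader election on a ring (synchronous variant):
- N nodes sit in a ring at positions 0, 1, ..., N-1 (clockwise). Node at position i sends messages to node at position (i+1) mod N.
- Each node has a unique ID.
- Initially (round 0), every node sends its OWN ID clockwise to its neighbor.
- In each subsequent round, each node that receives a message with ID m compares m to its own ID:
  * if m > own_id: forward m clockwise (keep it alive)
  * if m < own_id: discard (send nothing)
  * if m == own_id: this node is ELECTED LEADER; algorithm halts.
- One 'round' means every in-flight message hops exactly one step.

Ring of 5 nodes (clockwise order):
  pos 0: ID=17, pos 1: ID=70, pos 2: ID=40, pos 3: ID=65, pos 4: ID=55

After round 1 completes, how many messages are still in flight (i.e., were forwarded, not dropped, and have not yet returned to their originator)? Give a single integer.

Round 1: pos1(id70) recv 17: drop; pos2(id40) recv 70: fwd; pos3(id65) recv 40: drop; pos4(id55) recv 65: fwd; pos0(id17) recv 55: fwd
After round 1: 3 messages still in flight

Answer: 3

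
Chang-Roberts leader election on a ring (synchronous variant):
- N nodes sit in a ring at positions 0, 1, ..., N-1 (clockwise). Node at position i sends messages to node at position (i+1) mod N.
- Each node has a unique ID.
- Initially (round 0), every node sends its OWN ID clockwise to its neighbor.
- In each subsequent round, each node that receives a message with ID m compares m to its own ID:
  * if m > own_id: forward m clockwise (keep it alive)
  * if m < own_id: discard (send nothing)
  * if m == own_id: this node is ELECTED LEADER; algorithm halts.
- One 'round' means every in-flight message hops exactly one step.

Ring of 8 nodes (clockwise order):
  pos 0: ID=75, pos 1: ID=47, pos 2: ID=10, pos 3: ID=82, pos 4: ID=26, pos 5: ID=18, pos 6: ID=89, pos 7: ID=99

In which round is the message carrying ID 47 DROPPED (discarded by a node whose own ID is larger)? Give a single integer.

Round 1: pos1(id47) recv 75: fwd; pos2(id10) recv 47: fwd; pos3(id82) recv 10: drop; pos4(id26) recv 82: fwd; pos5(id18) recv 26: fwd; pos6(id89) recv 18: drop; pos7(id99) recv 89: drop; pos0(id75) recv 99: fwd
Round 2: pos2(id10) recv 75: fwd; pos3(id82) recv 47: drop; pos5(id18) recv 82: fwd; pos6(id89) recv 26: drop; pos1(id47) recv 99: fwd
Round 3: pos3(id82) recv 75: drop; pos6(id89) recv 82: drop; pos2(id10) recv 99: fwd
Round 4: pos3(id82) recv 99: fwd
Round 5: pos4(id26) recv 99: fwd
Round 6: pos5(id18) recv 99: fwd
Round 7: pos6(id89) recv 99: fwd
Round 8: pos7(id99) recv 99: ELECTED
Message ID 47 originates at pos 1; dropped at pos 3 in round 2

Answer: 2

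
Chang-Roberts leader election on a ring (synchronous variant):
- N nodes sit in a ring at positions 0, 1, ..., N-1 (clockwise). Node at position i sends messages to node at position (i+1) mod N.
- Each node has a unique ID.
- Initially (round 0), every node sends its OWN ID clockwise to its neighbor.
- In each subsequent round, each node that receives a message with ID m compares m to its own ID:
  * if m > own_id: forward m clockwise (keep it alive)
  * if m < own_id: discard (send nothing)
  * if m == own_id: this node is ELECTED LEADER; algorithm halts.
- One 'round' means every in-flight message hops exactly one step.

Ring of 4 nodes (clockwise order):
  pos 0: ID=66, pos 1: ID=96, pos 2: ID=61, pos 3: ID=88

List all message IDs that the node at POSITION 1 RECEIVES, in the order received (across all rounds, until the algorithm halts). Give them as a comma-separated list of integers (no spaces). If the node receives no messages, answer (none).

Answer: 66,88,96

Derivation:
Round 1: pos1(id96) recv 66: drop; pos2(id61) recv 96: fwd; pos3(id88) recv 61: drop; pos0(id66) recv 88: fwd
Round 2: pos3(id88) recv 96: fwd; pos1(id96) recv 88: drop
Round 3: pos0(id66) recv 96: fwd
Round 4: pos1(id96) recv 96: ELECTED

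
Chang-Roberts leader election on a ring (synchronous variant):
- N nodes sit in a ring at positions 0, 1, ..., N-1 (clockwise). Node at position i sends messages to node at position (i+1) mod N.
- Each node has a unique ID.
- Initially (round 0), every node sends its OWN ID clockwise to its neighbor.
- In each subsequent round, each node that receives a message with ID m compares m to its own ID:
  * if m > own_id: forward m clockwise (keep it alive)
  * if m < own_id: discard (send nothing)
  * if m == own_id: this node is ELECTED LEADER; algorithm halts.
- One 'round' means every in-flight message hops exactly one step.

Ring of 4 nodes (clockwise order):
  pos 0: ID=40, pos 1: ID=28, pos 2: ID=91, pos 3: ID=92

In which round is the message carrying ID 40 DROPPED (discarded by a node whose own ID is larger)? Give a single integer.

Round 1: pos1(id28) recv 40: fwd; pos2(id91) recv 28: drop; pos3(id92) recv 91: drop; pos0(id40) recv 92: fwd
Round 2: pos2(id91) recv 40: drop; pos1(id28) recv 92: fwd
Round 3: pos2(id91) recv 92: fwd
Round 4: pos3(id92) recv 92: ELECTED
Message ID 40 originates at pos 0; dropped at pos 2 in round 2

Answer: 2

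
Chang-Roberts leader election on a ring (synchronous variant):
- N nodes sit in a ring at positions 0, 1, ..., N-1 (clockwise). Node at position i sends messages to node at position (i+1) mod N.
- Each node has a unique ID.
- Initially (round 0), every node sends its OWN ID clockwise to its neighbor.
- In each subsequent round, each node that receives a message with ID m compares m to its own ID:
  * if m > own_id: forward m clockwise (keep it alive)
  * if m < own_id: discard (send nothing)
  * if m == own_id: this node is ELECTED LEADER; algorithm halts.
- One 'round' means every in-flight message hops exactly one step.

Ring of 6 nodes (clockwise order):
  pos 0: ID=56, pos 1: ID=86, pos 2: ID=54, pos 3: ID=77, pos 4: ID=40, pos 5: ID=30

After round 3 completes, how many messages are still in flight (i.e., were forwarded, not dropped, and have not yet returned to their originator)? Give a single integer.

Answer: 2

Derivation:
Round 1: pos1(id86) recv 56: drop; pos2(id54) recv 86: fwd; pos3(id77) recv 54: drop; pos4(id40) recv 77: fwd; pos5(id30) recv 40: fwd; pos0(id56) recv 30: drop
Round 2: pos3(id77) recv 86: fwd; pos5(id30) recv 77: fwd; pos0(id56) recv 40: drop
Round 3: pos4(id40) recv 86: fwd; pos0(id56) recv 77: fwd
After round 3: 2 messages still in flight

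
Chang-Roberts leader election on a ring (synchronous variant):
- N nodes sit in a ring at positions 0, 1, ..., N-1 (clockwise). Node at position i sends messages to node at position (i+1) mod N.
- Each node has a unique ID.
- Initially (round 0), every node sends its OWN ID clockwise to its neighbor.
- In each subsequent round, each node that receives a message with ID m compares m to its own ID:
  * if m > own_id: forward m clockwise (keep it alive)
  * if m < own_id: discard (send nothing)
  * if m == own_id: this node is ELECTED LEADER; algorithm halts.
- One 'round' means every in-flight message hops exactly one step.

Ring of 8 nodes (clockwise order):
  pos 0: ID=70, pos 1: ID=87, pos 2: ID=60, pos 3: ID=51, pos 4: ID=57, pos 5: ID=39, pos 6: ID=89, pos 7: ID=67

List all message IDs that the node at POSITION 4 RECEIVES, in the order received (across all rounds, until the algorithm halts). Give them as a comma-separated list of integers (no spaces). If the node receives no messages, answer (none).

Answer: 51,60,87,89

Derivation:
Round 1: pos1(id87) recv 70: drop; pos2(id60) recv 87: fwd; pos3(id51) recv 60: fwd; pos4(id57) recv 51: drop; pos5(id39) recv 57: fwd; pos6(id89) recv 39: drop; pos7(id67) recv 89: fwd; pos0(id70) recv 67: drop
Round 2: pos3(id51) recv 87: fwd; pos4(id57) recv 60: fwd; pos6(id89) recv 57: drop; pos0(id70) recv 89: fwd
Round 3: pos4(id57) recv 87: fwd; pos5(id39) recv 60: fwd; pos1(id87) recv 89: fwd
Round 4: pos5(id39) recv 87: fwd; pos6(id89) recv 60: drop; pos2(id60) recv 89: fwd
Round 5: pos6(id89) recv 87: drop; pos3(id51) recv 89: fwd
Round 6: pos4(id57) recv 89: fwd
Round 7: pos5(id39) recv 89: fwd
Round 8: pos6(id89) recv 89: ELECTED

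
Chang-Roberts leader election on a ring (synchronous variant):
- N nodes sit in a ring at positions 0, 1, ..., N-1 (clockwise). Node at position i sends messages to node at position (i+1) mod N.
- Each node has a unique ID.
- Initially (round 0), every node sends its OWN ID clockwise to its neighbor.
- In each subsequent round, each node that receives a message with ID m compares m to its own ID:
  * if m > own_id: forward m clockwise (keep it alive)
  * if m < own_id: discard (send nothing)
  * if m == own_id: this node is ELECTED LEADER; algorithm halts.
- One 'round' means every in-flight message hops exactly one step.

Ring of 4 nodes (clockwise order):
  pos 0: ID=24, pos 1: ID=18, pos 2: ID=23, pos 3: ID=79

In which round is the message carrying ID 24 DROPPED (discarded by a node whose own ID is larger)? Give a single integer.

Round 1: pos1(id18) recv 24: fwd; pos2(id23) recv 18: drop; pos3(id79) recv 23: drop; pos0(id24) recv 79: fwd
Round 2: pos2(id23) recv 24: fwd; pos1(id18) recv 79: fwd
Round 3: pos3(id79) recv 24: drop; pos2(id23) recv 79: fwd
Round 4: pos3(id79) recv 79: ELECTED
Message ID 24 originates at pos 0; dropped at pos 3 in round 3

Answer: 3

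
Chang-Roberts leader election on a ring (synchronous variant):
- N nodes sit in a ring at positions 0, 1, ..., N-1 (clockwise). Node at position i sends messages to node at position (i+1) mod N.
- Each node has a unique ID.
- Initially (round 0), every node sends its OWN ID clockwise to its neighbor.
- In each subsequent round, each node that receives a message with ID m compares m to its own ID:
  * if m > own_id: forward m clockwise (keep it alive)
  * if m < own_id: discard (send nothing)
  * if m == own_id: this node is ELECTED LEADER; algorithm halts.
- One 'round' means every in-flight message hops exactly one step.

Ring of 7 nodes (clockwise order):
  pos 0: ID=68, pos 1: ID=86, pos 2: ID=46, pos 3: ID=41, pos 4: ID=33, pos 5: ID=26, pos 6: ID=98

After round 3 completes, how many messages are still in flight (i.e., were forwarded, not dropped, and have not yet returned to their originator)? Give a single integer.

Answer: 3

Derivation:
Round 1: pos1(id86) recv 68: drop; pos2(id46) recv 86: fwd; pos3(id41) recv 46: fwd; pos4(id33) recv 41: fwd; pos5(id26) recv 33: fwd; pos6(id98) recv 26: drop; pos0(id68) recv 98: fwd
Round 2: pos3(id41) recv 86: fwd; pos4(id33) recv 46: fwd; pos5(id26) recv 41: fwd; pos6(id98) recv 33: drop; pos1(id86) recv 98: fwd
Round 3: pos4(id33) recv 86: fwd; pos5(id26) recv 46: fwd; pos6(id98) recv 41: drop; pos2(id46) recv 98: fwd
After round 3: 3 messages still in flight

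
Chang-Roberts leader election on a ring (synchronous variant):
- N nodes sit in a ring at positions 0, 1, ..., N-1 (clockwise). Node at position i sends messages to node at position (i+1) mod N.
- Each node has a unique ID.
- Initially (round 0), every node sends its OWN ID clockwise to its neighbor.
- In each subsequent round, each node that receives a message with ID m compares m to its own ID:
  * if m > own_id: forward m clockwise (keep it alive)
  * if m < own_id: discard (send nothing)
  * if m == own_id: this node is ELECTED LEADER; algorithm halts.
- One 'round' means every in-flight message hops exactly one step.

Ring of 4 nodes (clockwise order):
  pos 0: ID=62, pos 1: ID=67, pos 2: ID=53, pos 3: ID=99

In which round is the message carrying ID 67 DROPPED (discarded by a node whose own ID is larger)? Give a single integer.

Round 1: pos1(id67) recv 62: drop; pos2(id53) recv 67: fwd; pos3(id99) recv 53: drop; pos0(id62) recv 99: fwd
Round 2: pos3(id99) recv 67: drop; pos1(id67) recv 99: fwd
Round 3: pos2(id53) recv 99: fwd
Round 4: pos3(id99) recv 99: ELECTED
Message ID 67 originates at pos 1; dropped at pos 3 in round 2

Answer: 2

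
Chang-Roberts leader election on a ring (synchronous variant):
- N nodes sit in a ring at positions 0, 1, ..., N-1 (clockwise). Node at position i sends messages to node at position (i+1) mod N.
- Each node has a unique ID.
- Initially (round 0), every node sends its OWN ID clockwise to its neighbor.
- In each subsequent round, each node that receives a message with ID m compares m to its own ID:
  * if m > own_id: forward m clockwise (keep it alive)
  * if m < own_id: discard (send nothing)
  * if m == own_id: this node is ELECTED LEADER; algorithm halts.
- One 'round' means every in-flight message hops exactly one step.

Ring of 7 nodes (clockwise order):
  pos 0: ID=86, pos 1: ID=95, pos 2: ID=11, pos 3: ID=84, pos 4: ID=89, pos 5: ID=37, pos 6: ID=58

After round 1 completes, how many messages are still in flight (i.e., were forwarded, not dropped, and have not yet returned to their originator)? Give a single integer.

Answer: 2

Derivation:
Round 1: pos1(id95) recv 86: drop; pos2(id11) recv 95: fwd; pos3(id84) recv 11: drop; pos4(id89) recv 84: drop; pos5(id37) recv 89: fwd; pos6(id58) recv 37: drop; pos0(id86) recv 58: drop
After round 1: 2 messages still in flight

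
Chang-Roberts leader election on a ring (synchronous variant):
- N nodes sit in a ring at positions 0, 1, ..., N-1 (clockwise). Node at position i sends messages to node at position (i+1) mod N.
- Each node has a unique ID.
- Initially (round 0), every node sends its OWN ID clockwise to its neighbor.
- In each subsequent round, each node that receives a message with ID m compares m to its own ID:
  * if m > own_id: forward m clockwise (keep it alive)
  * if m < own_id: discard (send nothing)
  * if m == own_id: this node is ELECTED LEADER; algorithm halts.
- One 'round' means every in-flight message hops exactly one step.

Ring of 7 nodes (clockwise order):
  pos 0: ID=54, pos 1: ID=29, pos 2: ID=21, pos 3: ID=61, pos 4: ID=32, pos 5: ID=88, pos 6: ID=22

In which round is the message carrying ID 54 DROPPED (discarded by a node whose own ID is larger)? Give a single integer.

Round 1: pos1(id29) recv 54: fwd; pos2(id21) recv 29: fwd; pos3(id61) recv 21: drop; pos4(id32) recv 61: fwd; pos5(id88) recv 32: drop; pos6(id22) recv 88: fwd; pos0(id54) recv 22: drop
Round 2: pos2(id21) recv 54: fwd; pos3(id61) recv 29: drop; pos5(id88) recv 61: drop; pos0(id54) recv 88: fwd
Round 3: pos3(id61) recv 54: drop; pos1(id29) recv 88: fwd
Round 4: pos2(id21) recv 88: fwd
Round 5: pos3(id61) recv 88: fwd
Round 6: pos4(id32) recv 88: fwd
Round 7: pos5(id88) recv 88: ELECTED
Message ID 54 originates at pos 0; dropped at pos 3 in round 3

Answer: 3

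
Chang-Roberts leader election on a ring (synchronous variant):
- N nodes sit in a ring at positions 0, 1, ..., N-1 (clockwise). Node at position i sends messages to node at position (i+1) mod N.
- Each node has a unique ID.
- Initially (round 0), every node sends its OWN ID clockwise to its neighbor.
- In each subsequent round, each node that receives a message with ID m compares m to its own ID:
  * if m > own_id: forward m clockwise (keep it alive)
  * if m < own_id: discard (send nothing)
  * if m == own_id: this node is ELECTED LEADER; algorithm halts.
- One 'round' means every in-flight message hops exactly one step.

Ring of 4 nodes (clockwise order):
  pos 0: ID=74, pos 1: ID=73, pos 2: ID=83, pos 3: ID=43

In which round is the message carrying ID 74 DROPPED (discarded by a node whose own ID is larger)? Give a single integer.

Round 1: pos1(id73) recv 74: fwd; pos2(id83) recv 73: drop; pos3(id43) recv 83: fwd; pos0(id74) recv 43: drop
Round 2: pos2(id83) recv 74: drop; pos0(id74) recv 83: fwd
Round 3: pos1(id73) recv 83: fwd
Round 4: pos2(id83) recv 83: ELECTED
Message ID 74 originates at pos 0; dropped at pos 2 in round 2

Answer: 2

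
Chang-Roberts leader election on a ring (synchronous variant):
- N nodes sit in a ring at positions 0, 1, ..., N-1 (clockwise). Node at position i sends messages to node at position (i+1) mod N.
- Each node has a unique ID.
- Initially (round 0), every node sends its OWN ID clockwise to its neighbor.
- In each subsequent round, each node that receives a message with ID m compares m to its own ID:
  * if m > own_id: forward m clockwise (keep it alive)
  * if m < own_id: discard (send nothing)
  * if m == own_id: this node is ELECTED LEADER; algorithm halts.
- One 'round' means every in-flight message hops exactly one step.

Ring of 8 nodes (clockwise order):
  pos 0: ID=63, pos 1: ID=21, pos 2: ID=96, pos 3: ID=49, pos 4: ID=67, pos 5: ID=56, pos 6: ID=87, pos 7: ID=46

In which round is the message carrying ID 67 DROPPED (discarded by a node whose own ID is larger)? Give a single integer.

Answer: 2

Derivation:
Round 1: pos1(id21) recv 63: fwd; pos2(id96) recv 21: drop; pos3(id49) recv 96: fwd; pos4(id67) recv 49: drop; pos5(id56) recv 67: fwd; pos6(id87) recv 56: drop; pos7(id46) recv 87: fwd; pos0(id63) recv 46: drop
Round 2: pos2(id96) recv 63: drop; pos4(id67) recv 96: fwd; pos6(id87) recv 67: drop; pos0(id63) recv 87: fwd
Round 3: pos5(id56) recv 96: fwd; pos1(id21) recv 87: fwd
Round 4: pos6(id87) recv 96: fwd; pos2(id96) recv 87: drop
Round 5: pos7(id46) recv 96: fwd
Round 6: pos0(id63) recv 96: fwd
Round 7: pos1(id21) recv 96: fwd
Round 8: pos2(id96) recv 96: ELECTED
Message ID 67 originates at pos 4; dropped at pos 6 in round 2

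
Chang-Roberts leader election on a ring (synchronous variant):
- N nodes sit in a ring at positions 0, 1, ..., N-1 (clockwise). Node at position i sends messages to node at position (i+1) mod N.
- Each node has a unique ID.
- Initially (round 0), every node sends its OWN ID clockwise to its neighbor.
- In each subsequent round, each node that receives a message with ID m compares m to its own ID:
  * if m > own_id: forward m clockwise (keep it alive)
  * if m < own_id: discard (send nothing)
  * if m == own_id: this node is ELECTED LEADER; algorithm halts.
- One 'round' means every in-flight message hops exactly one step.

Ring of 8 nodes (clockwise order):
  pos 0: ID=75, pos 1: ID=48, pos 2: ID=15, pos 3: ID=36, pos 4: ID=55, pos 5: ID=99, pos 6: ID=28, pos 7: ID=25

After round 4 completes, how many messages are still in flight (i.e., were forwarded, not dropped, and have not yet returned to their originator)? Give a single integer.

Round 1: pos1(id48) recv 75: fwd; pos2(id15) recv 48: fwd; pos3(id36) recv 15: drop; pos4(id55) recv 36: drop; pos5(id99) recv 55: drop; pos6(id28) recv 99: fwd; pos7(id25) recv 28: fwd; pos0(id75) recv 25: drop
Round 2: pos2(id15) recv 75: fwd; pos3(id36) recv 48: fwd; pos7(id25) recv 99: fwd; pos0(id75) recv 28: drop
Round 3: pos3(id36) recv 75: fwd; pos4(id55) recv 48: drop; pos0(id75) recv 99: fwd
Round 4: pos4(id55) recv 75: fwd; pos1(id48) recv 99: fwd
After round 4: 2 messages still in flight

Answer: 2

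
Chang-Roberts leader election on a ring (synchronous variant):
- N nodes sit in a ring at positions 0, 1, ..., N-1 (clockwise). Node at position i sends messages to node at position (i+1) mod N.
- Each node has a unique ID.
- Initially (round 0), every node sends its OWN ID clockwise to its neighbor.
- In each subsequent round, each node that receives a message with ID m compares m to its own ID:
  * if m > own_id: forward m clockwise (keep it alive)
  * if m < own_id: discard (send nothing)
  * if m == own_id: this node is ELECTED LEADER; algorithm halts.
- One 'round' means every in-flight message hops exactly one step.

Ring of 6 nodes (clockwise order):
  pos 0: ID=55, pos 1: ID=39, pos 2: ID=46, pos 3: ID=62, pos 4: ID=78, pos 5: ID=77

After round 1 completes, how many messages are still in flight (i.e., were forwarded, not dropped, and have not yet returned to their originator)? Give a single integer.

Round 1: pos1(id39) recv 55: fwd; pos2(id46) recv 39: drop; pos3(id62) recv 46: drop; pos4(id78) recv 62: drop; pos5(id77) recv 78: fwd; pos0(id55) recv 77: fwd
After round 1: 3 messages still in flight

Answer: 3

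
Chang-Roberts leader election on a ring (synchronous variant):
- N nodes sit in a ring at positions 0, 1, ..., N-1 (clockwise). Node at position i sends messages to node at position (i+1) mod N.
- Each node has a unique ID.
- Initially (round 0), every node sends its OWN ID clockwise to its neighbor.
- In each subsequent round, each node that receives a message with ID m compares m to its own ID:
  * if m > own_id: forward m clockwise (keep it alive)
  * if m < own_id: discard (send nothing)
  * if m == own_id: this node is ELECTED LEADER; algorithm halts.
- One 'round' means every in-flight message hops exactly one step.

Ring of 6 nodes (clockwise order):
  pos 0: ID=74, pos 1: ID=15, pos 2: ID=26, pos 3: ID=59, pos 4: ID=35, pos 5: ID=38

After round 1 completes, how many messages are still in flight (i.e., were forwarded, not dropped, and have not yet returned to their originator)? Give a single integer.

Answer: 2

Derivation:
Round 1: pos1(id15) recv 74: fwd; pos2(id26) recv 15: drop; pos3(id59) recv 26: drop; pos4(id35) recv 59: fwd; pos5(id38) recv 35: drop; pos0(id74) recv 38: drop
After round 1: 2 messages still in flight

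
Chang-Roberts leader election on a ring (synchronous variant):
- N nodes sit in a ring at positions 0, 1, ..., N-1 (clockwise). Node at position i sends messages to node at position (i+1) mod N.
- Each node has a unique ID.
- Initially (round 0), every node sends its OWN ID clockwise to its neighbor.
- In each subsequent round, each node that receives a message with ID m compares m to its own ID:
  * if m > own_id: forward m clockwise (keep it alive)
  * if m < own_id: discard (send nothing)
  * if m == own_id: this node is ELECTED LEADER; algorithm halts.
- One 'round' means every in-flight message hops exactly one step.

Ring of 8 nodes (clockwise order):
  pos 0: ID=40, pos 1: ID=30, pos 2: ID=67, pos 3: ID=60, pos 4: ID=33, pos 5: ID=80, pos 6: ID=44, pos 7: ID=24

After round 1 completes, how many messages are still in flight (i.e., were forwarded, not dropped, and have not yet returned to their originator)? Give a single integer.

Answer: 5

Derivation:
Round 1: pos1(id30) recv 40: fwd; pos2(id67) recv 30: drop; pos3(id60) recv 67: fwd; pos4(id33) recv 60: fwd; pos5(id80) recv 33: drop; pos6(id44) recv 80: fwd; pos7(id24) recv 44: fwd; pos0(id40) recv 24: drop
After round 1: 5 messages still in flight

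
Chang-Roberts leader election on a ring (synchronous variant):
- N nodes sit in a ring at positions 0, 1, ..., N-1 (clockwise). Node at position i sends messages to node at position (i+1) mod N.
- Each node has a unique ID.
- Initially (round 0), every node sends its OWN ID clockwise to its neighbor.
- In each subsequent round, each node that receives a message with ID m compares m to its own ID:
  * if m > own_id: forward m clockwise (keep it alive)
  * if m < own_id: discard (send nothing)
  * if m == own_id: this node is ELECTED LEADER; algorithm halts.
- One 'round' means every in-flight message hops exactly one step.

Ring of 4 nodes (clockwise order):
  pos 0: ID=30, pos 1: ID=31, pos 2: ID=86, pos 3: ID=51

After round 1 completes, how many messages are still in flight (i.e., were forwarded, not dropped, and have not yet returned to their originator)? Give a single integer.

Round 1: pos1(id31) recv 30: drop; pos2(id86) recv 31: drop; pos3(id51) recv 86: fwd; pos0(id30) recv 51: fwd
After round 1: 2 messages still in flight

Answer: 2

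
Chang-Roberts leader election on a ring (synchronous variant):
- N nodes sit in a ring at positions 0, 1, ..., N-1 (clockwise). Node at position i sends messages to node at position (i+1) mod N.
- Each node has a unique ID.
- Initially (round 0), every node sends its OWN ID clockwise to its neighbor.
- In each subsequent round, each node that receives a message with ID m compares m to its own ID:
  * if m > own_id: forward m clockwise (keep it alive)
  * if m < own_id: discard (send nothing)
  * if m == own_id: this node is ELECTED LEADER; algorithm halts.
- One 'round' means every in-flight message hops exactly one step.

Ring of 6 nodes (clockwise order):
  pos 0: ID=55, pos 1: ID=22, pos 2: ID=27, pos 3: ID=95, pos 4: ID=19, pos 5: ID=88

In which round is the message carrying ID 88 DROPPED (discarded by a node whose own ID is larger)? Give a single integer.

Answer: 4

Derivation:
Round 1: pos1(id22) recv 55: fwd; pos2(id27) recv 22: drop; pos3(id95) recv 27: drop; pos4(id19) recv 95: fwd; pos5(id88) recv 19: drop; pos0(id55) recv 88: fwd
Round 2: pos2(id27) recv 55: fwd; pos5(id88) recv 95: fwd; pos1(id22) recv 88: fwd
Round 3: pos3(id95) recv 55: drop; pos0(id55) recv 95: fwd; pos2(id27) recv 88: fwd
Round 4: pos1(id22) recv 95: fwd; pos3(id95) recv 88: drop
Round 5: pos2(id27) recv 95: fwd
Round 6: pos3(id95) recv 95: ELECTED
Message ID 88 originates at pos 5; dropped at pos 3 in round 4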